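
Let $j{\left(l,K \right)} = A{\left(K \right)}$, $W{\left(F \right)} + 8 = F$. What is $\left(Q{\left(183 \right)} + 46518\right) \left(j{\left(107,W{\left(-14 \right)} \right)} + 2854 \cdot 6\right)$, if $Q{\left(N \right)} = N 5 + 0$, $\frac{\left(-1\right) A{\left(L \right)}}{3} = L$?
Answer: $815373270$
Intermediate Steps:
$A{\left(L \right)} = - 3 L$
$W{\left(F \right)} = -8 + F$
$j{\left(l,K \right)} = - 3 K$
$Q{\left(N \right)} = 5 N$ ($Q{\left(N \right)} = 5 N + 0 = 5 N$)
$\left(Q{\left(183 \right)} + 46518\right) \left(j{\left(107,W{\left(-14 \right)} \right)} + 2854 \cdot 6\right) = \left(5 \cdot 183 + 46518\right) \left(- 3 \left(-8 - 14\right) + 2854 \cdot 6\right) = \left(915 + 46518\right) \left(\left(-3\right) \left(-22\right) + 17124\right) = 47433 \left(66 + 17124\right) = 47433 \cdot 17190 = 815373270$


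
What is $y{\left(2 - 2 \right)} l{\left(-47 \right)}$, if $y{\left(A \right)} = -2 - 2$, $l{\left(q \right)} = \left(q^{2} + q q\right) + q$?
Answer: $-17484$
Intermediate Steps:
$l{\left(q \right)} = q + 2 q^{2}$ ($l{\left(q \right)} = \left(q^{2} + q^{2}\right) + q = 2 q^{2} + q = q + 2 q^{2}$)
$y{\left(A \right)} = -4$
$y{\left(2 - 2 \right)} l{\left(-47 \right)} = - 4 \left(- 47 \left(1 + 2 \left(-47\right)\right)\right) = - 4 \left(- 47 \left(1 - 94\right)\right) = - 4 \left(\left(-47\right) \left(-93\right)\right) = \left(-4\right) 4371 = -17484$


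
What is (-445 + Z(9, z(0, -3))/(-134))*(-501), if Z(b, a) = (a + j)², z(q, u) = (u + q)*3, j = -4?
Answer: 29959299/134 ≈ 2.2358e+5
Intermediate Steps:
z(q, u) = 3*q + 3*u (z(q, u) = (q + u)*3 = 3*q + 3*u)
Z(b, a) = (-4 + a)² (Z(b, a) = (a - 4)² = (-4 + a)²)
(-445 + Z(9, z(0, -3))/(-134))*(-501) = (-445 + (-4 + (3*0 + 3*(-3)))²/(-134))*(-501) = (-445 + (-4 + (0 - 9))²*(-1/134))*(-501) = (-445 + (-4 - 9)²*(-1/134))*(-501) = (-445 + (-13)²*(-1/134))*(-501) = (-445 + 169*(-1/134))*(-501) = (-445 - 169/134)*(-501) = -59799/134*(-501) = 29959299/134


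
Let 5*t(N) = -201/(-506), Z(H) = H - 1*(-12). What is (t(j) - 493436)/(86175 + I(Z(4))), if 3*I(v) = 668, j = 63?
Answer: -3745178637/655758290 ≈ -5.7112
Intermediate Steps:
Z(H) = 12 + H (Z(H) = H + 12 = 12 + H)
I(v) = 668/3 (I(v) = (⅓)*668 = 668/3)
t(N) = 201/2530 (t(N) = (-201/(-506))/5 = (-201*(-1/506))/5 = (⅕)*(201/506) = 201/2530)
(t(j) - 493436)/(86175 + I(Z(4))) = (201/2530 - 493436)/(86175 + 668/3) = -1248392879/(2530*259193/3) = -1248392879/2530*3/259193 = -3745178637/655758290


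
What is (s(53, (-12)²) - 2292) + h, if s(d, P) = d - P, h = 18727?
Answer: 16344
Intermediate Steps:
(s(53, (-12)²) - 2292) + h = ((53 - 1*(-12)²) - 2292) + 18727 = ((53 - 1*144) - 2292) + 18727 = ((53 - 144) - 2292) + 18727 = (-91 - 2292) + 18727 = -2383 + 18727 = 16344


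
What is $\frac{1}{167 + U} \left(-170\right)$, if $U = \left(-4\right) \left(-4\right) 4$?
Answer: $- \frac{170}{231} \approx -0.73593$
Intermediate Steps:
$U = 64$ ($U = 16 \cdot 4 = 64$)
$\frac{1}{167 + U} \left(-170\right) = \frac{1}{167 + 64} \left(-170\right) = \frac{1}{231} \left(-170\right) = - \frac{170}{231}$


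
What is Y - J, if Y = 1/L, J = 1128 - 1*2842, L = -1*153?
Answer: 262241/153 ≈ 1714.0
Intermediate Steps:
L = -153
J = -1714 (J = 1128 - 2842 = -1714)
Y = -1/153 (Y = 1/(-153) = -1/153 ≈ -0.0065359)
Y - J = -1/153 - 1*(-1714) = -1/153 + 1714 = 262241/153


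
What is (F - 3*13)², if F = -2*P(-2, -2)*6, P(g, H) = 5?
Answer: 9801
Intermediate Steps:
F = -60 (F = -2*5*6 = -10*6 = -60)
(F - 3*13)² = (-60 - 3*13)² = (-60 - 39)² = (-99)² = 9801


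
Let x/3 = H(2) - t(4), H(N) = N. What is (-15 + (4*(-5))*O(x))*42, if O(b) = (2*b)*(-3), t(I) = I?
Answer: -30870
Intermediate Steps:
x = -6 (x = 3*(2 - 1*4) = 3*(2 - 4) = 3*(-2) = -6)
O(b) = -6*b
(-15 + (4*(-5))*O(x))*42 = (-15 + (4*(-5))*(-6*(-6)))*42 = (-15 - 20*36)*42 = (-15 - 720)*42 = -735*42 = -30870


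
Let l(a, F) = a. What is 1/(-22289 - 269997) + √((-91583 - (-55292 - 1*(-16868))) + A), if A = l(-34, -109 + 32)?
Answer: -1/292286 + I*√53193 ≈ -3.4213e-6 + 230.64*I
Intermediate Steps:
A = -34
1/(-22289 - 269997) + √((-91583 - (-55292 - 1*(-16868))) + A) = 1/(-22289 - 269997) + √((-91583 - (-55292 - 1*(-16868))) - 34) = 1/(-292286) + √((-91583 - (-55292 + 16868)) - 34) = -1/292286 + √((-91583 - 1*(-38424)) - 34) = -1/292286 + √((-91583 + 38424) - 34) = -1/292286 + √(-53159 - 34) = -1/292286 + √(-53193) = -1/292286 + I*√53193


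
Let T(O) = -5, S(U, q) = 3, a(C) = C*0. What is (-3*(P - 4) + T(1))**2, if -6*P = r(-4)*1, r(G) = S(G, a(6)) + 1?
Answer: 81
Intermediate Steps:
a(C) = 0
r(G) = 4 (r(G) = 3 + 1 = 4)
P = -2/3 ≈ -0.66667
(-3*(P - 4) + T(1))**2 = (-3*(-2/3 - 4) - 5)**2 = (-3*(-14/3) - 5)**2 = (14 - 5)**2 = 9**2 = 81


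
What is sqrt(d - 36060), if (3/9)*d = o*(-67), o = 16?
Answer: 6*I*sqrt(1091) ≈ 198.18*I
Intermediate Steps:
d = -3216 (d = 3*(16*(-67)) = 3*(-1072) = -3216)
sqrt(d - 36060) = sqrt(-3216 - 36060) = sqrt(-39276) = 6*I*sqrt(1091)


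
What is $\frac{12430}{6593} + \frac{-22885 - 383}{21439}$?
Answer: $\frac{113080846}{141347327} \approx 0.80002$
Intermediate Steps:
$\frac{12430}{6593} + \frac{-22885 - 383}{21439} = 12430 \cdot \frac{1}{6593} - \frac{23268}{21439} = \frac{12430}{6593} - \frac{23268}{21439} = \frac{113080846}{141347327}$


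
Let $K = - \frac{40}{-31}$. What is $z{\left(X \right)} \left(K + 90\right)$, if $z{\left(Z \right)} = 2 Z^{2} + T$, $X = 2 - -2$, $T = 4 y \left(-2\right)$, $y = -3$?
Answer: $\frac{158480}{31} \approx 5112.3$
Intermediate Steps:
$T = 24$ ($T = 4 \left(-3\right) \left(-2\right) = \left(-12\right) \left(-2\right) = 24$)
$X = 4$ ($X = 2 + 2 = 4$)
$K = \frac{40}{31}$ ($K = \left(-40\right) \left(- \frac{1}{31}\right) = \frac{40}{31} \approx 1.2903$)
$z{\left(Z \right)} = 24 + 2 Z^{2}$ ($z{\left(Z \right)} = 2 Z^{2} + 24 = 24 + 2 Z^{2}$)
$z{\left(X \right)} \left(K + 90\right) = \left(24 + 2 \cdot 4^{2}\right) \left(\frac{40}{31} + 90\right) = \left(24 + 2 \cdot 16\right) \frac{2830}{31} = \left(24 + 32\right) \frac{2830}{31} = 56 \cdot \frac{2830}{31} = \frac{158480}{31}$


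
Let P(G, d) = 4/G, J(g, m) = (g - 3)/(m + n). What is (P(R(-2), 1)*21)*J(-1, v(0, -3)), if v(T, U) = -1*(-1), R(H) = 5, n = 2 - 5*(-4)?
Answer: -336/115 ≈ -2.9217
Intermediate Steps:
n = 22 (n = 2 + 20 = 22)
v(T, U) = 1
J(g, m) = (-3 + g)/(22 + m) (J(g, m) = (g - 3)/(m + 22) = (-3 + g)/(22 + m))
(P(R(-2), 1)*21)*J(-1, v(0, -3)) = ((4/5)*21)*((-3 - 1)/(22 + 1)) = ((4*(1/5))*21)*(-4/23) = ((4/5)*21)*((1/23)*(-4)) = (84/5)*(-4/23) = -336/115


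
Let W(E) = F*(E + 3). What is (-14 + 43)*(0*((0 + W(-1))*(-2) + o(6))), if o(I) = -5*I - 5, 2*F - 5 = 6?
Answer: 0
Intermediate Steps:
F = 11/2 (F = 5/2 + (1/2)*6 = 5/2 + 3 = 11/2 ≈ 5.5000)
W(E) = 33/2 + 11*E/2 (W(E) = 11*(E + 3)/2 = 11*(3 + E)/2 = 33/2 + 11*E/2)
o(I) = -5 - 5*I
(-14 + 43)*(0*((0 + W(-1))*(-2) + o(6))) = (-14 + 43)*(0*((0 + (33/2 + (11/2)*(-1)))*(-2) + (-5 - 5*6))) = 29*(0*((0 + (33/2 - 11/2))*(-2) + (-5 - 30))) = 29*(0*((0 + 11)*(-2) - 35)) = 29*(0*(11*(-2) - 35)) = 29*(0*(-22 - 35)) = 29*(0*(-57)) = 29*0 = 0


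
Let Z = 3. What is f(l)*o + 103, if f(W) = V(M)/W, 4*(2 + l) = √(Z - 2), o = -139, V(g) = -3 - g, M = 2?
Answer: -2059/7 ≈ -294.14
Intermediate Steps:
l = -7/4 (l = -2 + √(3 - 2)/4 = -2 + √1/4 = -2 + (¼)*1 = -2 + ¼ = -7/4 ≈ -1.7500)
f(W) = -5/W (f(W) = (-3 - 1*2)/W = (-3 - 2)/W = -5/W)
f(l)*o + 103 = -5/(-7/4)*(-139) + 103 = -5*(-4/7)*(-139) + 103 = (20/7)*(-139) + 103 = -2780/7 + 103 = -2059/7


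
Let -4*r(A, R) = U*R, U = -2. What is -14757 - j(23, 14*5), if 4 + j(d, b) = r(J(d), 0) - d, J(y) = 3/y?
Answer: -14730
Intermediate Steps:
r(A, R) = R/2 (r(A, R) = -(-1)*R/2 = R/2)
j(d, b) = -4 - d (j(d, b) = -4 + ((½)*0 - d) = -4 + (0 - d) = -4 - d)
-14757 - j(23, 14*5) = -14757 - (-4 - 1*23) = -14757 - (-4 - 23) = -14757 - 1*(-27) = -14757 + 27 = -14730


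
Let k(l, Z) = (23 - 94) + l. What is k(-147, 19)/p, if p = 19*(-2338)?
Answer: 109/22211 ≈ 0.0049075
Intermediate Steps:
k(l, Z) = -71 + l
p = -44422
k(-147, 19)/p = (-71 - 147)/(-44422) = -218*(-1/44422) = 109/22211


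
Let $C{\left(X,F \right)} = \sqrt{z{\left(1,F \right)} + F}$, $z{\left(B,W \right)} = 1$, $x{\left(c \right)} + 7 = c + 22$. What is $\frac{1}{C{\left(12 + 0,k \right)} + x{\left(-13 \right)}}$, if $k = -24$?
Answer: $\frac{2}{27} - \frac{i \sqrt{23}}{27} \approx 0.074074 - 0.17762 i$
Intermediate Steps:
$x{\left(c \right)} = 15 + c$ ($x{\left(c \right)} = -7 + \left(c + 22\right) = -7 + \left(22 + c\right) = 15 + c$)
$C{\left(X,F \right)} = \sqrt{1 + F}$
$\frac{1}{C{\left(12 + 0,k \right)} + x{\left(-13 \right)}} = \frac{1}{\sqrt{1 - 24} + \left(15 - 13\right)} = \frac{1}{\sqrt{-23} + 2} = \frac{1}{i \sqrt{23} + 2} = \frac{1}{2 + i \sqrt{23}}$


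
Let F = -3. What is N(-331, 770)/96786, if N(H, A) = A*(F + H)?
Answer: -128590/48393 ≈ -2.6572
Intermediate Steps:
N(H, A) = A*(-3 + H)
N(-331, 770)/96786 = (770*(-3 - 331))/96786 = (770*(-334))*(1/96786) = -257180*1/96786 = -128590/48393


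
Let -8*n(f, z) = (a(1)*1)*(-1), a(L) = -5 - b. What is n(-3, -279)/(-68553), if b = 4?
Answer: 1/60936 ≈ 1.6411e-5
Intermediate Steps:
a(L) = -9 (a(L) = -5 - 1*4 = -5 - 4 = -9)
n(f, z) = -9/8 (n(f, z) = -(-9*1)*(-1)/8 = -(-9)*(-1)/8 = -1/8*9 = -9/8)
n(-3, -279)/(-68553) = -9/8/(-68553) = -9/8*(-1/68553) = 1/60936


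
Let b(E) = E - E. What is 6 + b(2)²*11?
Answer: 6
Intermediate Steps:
b(E) = 0
6 + b(2)²*11 = 6 + 0²*11 = 6 + 0*11 = 6 + 0 = 6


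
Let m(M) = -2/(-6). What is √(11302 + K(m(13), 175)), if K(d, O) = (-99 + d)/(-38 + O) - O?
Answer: √1879462311/411 ≈ 105.48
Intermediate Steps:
m(M) = ⅓ (m(M) = -2*(-⅙) = ⅓)
K(d, O) = -O + (-99 + d)/(-38 + O) (K(d, O) = (-99 + d)/(-38 + O) - O = -O + (-99 + d)/(-38 + O))
√(11302 + K(m(13), 175)) = √(11302 + (-99 + ⅓ - 1*175² + 38*175)/(-38 + 175)) = √(11302 + (-99 + ⅓ - 1*30625 + 6650)/137) = √(11302 + (-99 + ⅓ - 30625 + 6650)/137) = √(11302 + (1/137)*(-72221/3)) = √(11302 - 72221/411) = √(4572901/411) = √1879462311/411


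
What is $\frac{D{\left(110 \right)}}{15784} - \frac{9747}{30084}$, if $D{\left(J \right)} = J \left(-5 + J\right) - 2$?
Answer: $\frac{8065141}{19785244} \approx 0.40763$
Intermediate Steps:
$D{\left(J \right)} = -2 + J \left(-5 + J\right)$
$\frac{D{\left(110 \right)}}{15784} - \frac{9747}{30084} = \frac{-2 + 110^{2} - 550}{15784} - \frac{9747}{30084} = \left(-2 + 12100 - 550\right) \frac{1}{15784} - \frac{3249}{10028} = 11548 \cdot \frac{1}{15784} - \frac{3249}{10028} = \frac{2887}{3946} - \frac{3249}{10028} = \frac{8065141}{19785244}$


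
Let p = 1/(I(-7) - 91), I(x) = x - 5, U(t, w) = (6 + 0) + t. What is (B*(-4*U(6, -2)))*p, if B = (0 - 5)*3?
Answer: -720/103 ≈ -6.9903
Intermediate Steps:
U(t, w) = 6 + t
B = -15 (B = -5*3 = -15)
I(x) = -5 + x
p = -1/103 (p = 1/((-5 - 7) - 91) = 1/(-12 - 91) = 1/(-103) = -1/103 ≈ -0.0097087)
(B*(-4*U(6, -2)))*p = -(-60)*(6 + 6)*(-1/103) = -(-60)*12*(-1/103) = -15*(-48)*(-1/103) = 720*(-1/103) = -720/103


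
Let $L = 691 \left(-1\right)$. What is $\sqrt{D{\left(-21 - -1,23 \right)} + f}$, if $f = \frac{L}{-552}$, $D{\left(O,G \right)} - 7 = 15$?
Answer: $\frac{\sqrt{1771230}}{276} \approx 4.822$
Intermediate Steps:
$L = -691$
$D{\left(O,G \right)} = 22$ ($D{\left(O,G \right)} = 7 + 15 = 22$)
$f = \frac{691}{552}$ ($f = - \frac{691}{-552} = \left(-691\right) \left(- \frac{1}{552}\right) = \frac{691}{552} \approx 1.2518$)
$\sqrt{D{\left(-21 - -1,23 \right)} + f} = \sqrt{22 + \frac{691}{552}} = \sqrt{\frac{12835}{552}} = \frac{\sqrt{1771230}}{276}$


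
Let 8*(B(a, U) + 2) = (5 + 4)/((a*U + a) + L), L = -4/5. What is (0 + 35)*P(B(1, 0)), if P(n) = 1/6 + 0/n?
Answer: 35/6 ≈ 5.8333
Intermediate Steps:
L = -4/5 (L = -4*1/5 = -4/5 ≈ -0.80000)
B(a, U) = -2 + 9/(8*(-4/5 + a + U*a)) (B(a, U) = -2 + ((5 + 4)/((a*U + a) - 4/5))/8 = -2 + (9/((U*a + a) - 4/5))/8 = -2 + (9/((a + U*a) - 4/5))/8 = -2 + (9/(-4/5 + a + U*a))/8 = -2 + 9/(8*(-4/5 + a + U*a)))
P(n) = 1/6 (P(n) = 1*(1/6) + 0 = 1/6 + 0 = 1/6)
(0 + 35)*P(B(1, 0)) = (0 + 35)*(1/6) = 35*(1/6) = 35/6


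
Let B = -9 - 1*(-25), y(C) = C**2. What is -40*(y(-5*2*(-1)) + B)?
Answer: -4640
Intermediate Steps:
B = 16 (B = -9 + 25 = 16)
-40*(y(-5*2*(-1)) + B) = -40*((-5*2*(-1))**2 + 16) = -40*((-10*(-1))**2 + 16) = -40*(10**2 + 16) = -40*(100 + 16) = -40*116 = -4640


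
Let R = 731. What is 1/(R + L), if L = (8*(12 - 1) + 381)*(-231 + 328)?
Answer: 1/46224 ≈ 2.1634e-5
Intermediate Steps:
L = 45493 (L = (8*11 + 381)*97 = (88 + 381)*97 = 469*97 = 45493)
1/(R + L) = 1/(731 + 45493) = 1/46224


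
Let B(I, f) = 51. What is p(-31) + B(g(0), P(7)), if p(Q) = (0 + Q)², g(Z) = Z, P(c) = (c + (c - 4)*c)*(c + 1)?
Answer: 1012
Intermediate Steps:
P(c) = (1 + c)*(c + c*(-4 + c)) (P(c) = (c + (-4 + c)*c)*(1 + c) = (c + c*(-4 + c))*(1 + c) = (1 + c)*(c + c*(-4 + c)))
p(Q) = Q²
p(-31) + B(g(0), P(7)) = (-31)² + 51 = 961 + 51 = 1012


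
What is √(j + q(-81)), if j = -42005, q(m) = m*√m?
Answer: √(-42005 - 729*I) ≈ 1.778 - 204.96*I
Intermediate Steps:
q(m) = m^(3/2)
√(j + q(-81)) = √(-42005 + (-81)^(3/2)) = √(-42005 - 729*I)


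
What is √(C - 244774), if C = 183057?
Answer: I*√61717 ≈ 248.43*I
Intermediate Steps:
√(C - 244774) = √(183057 - 244774) = √(-61717) = I*√61717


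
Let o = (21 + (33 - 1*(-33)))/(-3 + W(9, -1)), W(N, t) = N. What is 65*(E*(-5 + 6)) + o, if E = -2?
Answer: -231/2 ≈ -115.50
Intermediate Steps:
o = 29/2 (o = (21 + (33 - 1*(-33)))/(-3 + 9) = (21 + (33 + 33))/6 = (21 + 66)*(⅙) = 87*(⅙) = 29/2 ≈ 14.500)
65*(E*(-5 + 6)) + o = 65*(-2*(-5 + 6)) + 29/2 = 65*(-2*1) + 29/2 = 65*(-2) + 29/2 = -130 + 29/2 = -231/2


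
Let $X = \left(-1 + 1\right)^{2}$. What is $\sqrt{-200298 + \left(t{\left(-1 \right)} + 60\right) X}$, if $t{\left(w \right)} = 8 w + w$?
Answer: $i \sqrt{200298} \approx 447.55 i$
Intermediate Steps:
$X = 0$ ($X = 0^{2} = 0$)
$t{\left(w \right)} = 9 w$
$\sqrt{-200298 + \left(t{\left(-1 \right)} + 60\right) X} = \sqrt{-200298 + \left(9 \left(-1\right) + 60\right) 0} = \sqrt{-200298 + \left(-9 + 60\right) 0} = \sqrt{-200298 + 51 \cdot 0} = \sqrt{-200298 + 0} = \sqrt{-200298} = i \sqrt{200298}$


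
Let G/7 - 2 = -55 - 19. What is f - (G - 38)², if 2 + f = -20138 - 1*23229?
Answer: -337133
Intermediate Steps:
f = -43369 (f = -2 + (-20138 - 1*23229) = -2 + (-20138 - 23229) = -2 - 43367 = -43369)
G = -504 (G = 14 + 7*(-55 - 19) = 14 + 7*(-74) = 14 - 518 = -504)
f - (G - 38)² = -43369 - (-504 - 38)² = -43369 - 1*(-542)² = -43369 - 1*293764 = -43369 - 293764 = -337133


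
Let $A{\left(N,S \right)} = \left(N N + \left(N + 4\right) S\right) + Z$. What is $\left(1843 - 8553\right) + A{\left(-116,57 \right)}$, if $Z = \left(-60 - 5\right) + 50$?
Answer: $347$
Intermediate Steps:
$Z = -15$ ($Z = -65 + 50 = -15$)
$A{\left(N,S \right)} = -15 + N^{2} + S \left(4 + N\right)$ ($A{\left(N,S \right)} = \left(N N + \left(N + 4\right) S\right) - 15 = \left(N^{2} + \left(4 + N\right) S\right) - 15 = \left(N^{2} + S \left(4 + N\right)\right) - 15 = -15 + N^{2} + S \left(4 + N\right)$)
$\left(1843 - 8553\right) + A{\left(-116,57 \right)} = \left(1843 - 8553\right) + \left(-15 + \left(-116\right)^{2} + 4 \cdot 57 - 6612\right) = -6710 + \left(-15 + 13456 + 228 - 6612\right) = -6710 + 7057 = 347$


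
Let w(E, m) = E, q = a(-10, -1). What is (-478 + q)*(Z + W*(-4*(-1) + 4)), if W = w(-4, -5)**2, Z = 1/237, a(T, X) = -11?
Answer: -4944931/79 ≈ -62594.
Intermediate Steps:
q = -11
Z = 1/237 ≈ 0.0042194
W = 16 (W = (-4)**2 = 16)
(-478 + q)*(Z + W*(-4*(-1) + 4)) = (-478 - 11)*(1/237 + 16*(-4*(-1) + 4)) = -489*(1/237 + 16*(4 + 4)) = -489*(1/237 + 16*8) = -489*(1/237 + 128) = -489*30337/237 = -4944931/79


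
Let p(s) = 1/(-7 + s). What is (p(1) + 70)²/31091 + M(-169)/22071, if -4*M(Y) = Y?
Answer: 653682707/4117256766 ≈ 0.15877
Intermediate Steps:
M(Y) = -Y/4
(p(1) + 70)²/31091 + M(-169)/22071 = (1/(-7 + 1) + 70)²/31091 - ¼*(-169)/22071 = (1/(-6) + 70)²*(1/31091) + (169/4)*(1/22071) = (-⅙ + 70)²*(1/31091) + 169/88284 = (419/6)²*(1/31091) + 169/88284 = (175561/36)*(1/31091) + 169/88284 = 175561/1119276 + 169/88284 = 653682707/4117256766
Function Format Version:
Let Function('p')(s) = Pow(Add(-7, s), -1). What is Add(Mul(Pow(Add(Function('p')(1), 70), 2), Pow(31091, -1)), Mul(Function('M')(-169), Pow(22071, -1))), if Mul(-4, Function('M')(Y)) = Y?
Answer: Rational(653682707, 4117256766) ≈ 0.15877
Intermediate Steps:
Function('M')(Y) = Mul(Rational(-1, 4), Y)
Add(Mul(Pow(Add(Function('p')(1), 70), 2), Pow(31091, -1)), Mul(Function('M')(-169), Pow(22071, -1))) = Add(Mul(Pow(Add(Pow(Add(-7, 1), -1), 70), 2), Pow(31091, -1)), Mul(Mul(Rational(-1, 4), -169), Pow(22071, -1))) = Add(Mul(Pow(Add(Pow(-6, -1), 70), 2), Rational(1, 31091)), Mul(Rational(169, 4), Rational(1, 22071))) = Add(Mul(Pow(Add(Rational(-1, 6), 70), 2), Rational(1, 31091)), Rational(169, 88284)) = Add(Mul(Pow(Rational(419, 6), 2), Rational(1, 31091)), Rational(169, 88284)) = Add(Mul(Rational(175561, 36), Rational(1, 31091)), Rational(169, 88284)) = Add(Rational(175561, 1119276), Rational(169, 88284)) = Rational(653682707, 4117256766)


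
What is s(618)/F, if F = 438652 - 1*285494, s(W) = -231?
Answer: -231/153158 ≈ -0.0015082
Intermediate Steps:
F = 153158 (F = 438652 - 285494 = 153158)
s(618)/F = -231/153158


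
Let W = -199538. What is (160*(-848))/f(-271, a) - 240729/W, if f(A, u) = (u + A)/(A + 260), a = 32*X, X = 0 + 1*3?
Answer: -59552869333/6983830 ≈ -8527.3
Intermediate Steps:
X = 3 (X = 0 + 3 = 3)
a = 96 (a = 32*3 = 96)
f(A, u) = (A + u)/(260 + A)
(160*(-848))/f(-271, a) - 240729/W = (160*(-848))/(((-271 + 96)/(260 - 271))) - 240729/(-199538) = -135680/(-175/(-11)) - 240729*(-1/199538) = -135680/((-1/11*(-175))) + 240729/199538 = -135680/175/11 + 240729/199538 = -135680*11/175 + 240729/199538 = -298496/35 + 240729/199538 = -59552869333/6983830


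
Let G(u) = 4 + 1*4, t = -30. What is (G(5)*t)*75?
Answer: -18000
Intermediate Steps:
G(u) = 8 (G(u) = 4 + 4 = 8)
(G(5)*t)*75 = (8*(-30))*75 = -240*75 = -18000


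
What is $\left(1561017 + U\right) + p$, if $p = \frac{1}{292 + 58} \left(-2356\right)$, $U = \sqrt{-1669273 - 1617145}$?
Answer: $\frac{273176797}{175} + i \sqrt{3286418} \approx 1.561 \cdot 10^{6} + 1812.8 i$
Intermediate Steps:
$U = i \sqrt{3286418}$ ($U = \sqrt{-3286418} = i \sqrt{3286418} \approx 1812.8 i$)
$p = - \frac{1178}{175}$ ($p = \frac{1}{350} \left(-2356\right) = - \frac{1178}{175} \approx -6.7314$)
$\left(1561017 + U\right) + p = \left(1561017 + i \sqrt{3286418}\right) - \frac{1178}{175} = \frac{273176797}{175} + i \sqrt{3286418}$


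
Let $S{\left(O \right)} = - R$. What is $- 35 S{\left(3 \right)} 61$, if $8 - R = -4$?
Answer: $25620$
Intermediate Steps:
$R = 12$ ($R = 8 - -4 = 8 + 4 = 12$)
$S{\left(O \right)} = -12$ ($S{\left(O \right)} = \left(-1\right) 12 = -12$)
$- 35 S{\left(3 \right)} 61 = \left(-35\right) \left(-12\right) 61 = 420 \cdot 61 = 25620$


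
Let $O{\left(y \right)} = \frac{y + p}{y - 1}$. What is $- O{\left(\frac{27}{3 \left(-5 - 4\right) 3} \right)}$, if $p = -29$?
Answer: $-22$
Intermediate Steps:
$O{\left(y \right)} = \frac{-29 + y}{-1 + y}$ ($O{\left(y \right)} = \frac{y - 29}{y - 1} = \frac{-29 + y}{-1 + y}$)
$- O{\left(\frac{27}{3 \left(-5 - 4\right) 3} \right)} = - \frac{-29 + \frac{27}{3 \left(-5 - 4\right) 3}}{-1 + \frac{27}{3 \left(-5 - 4\right) 3}} = - \frac{-29 + \frac{27}{3 \left(-9\right) 3}}{-1 + \frac{27}{3 \left(-9\right) 3}} = - \frac{-29 + \frac{27}{\left(-27\right) 3}}{-1 + \frac{27}{\left(-27\right) 3}} = - \frac{-29 + \frac{27}{-81}}{-1 + \frac{27}{-81}} = - \frac{-29 + 27 \left(- \frac{1}{81}\right)}{-1 + 27 \left(- \frac{1}{81}\right)} = - \frac{-29 - \frac{1}{3}}{-1 - \frac{1}{3}} = - \frac{-88}{\left(- \frac{4}{3}\right) 3} = - \frac{\left(-3\right) \left(-88\right)}{4 \cdot 3} = \left(-1\right) 22 = -22$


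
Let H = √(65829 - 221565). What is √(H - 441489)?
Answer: √(-441489 + 6*I*√4326) ≈ 0.297 + 664.45*I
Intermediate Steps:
H = 6*I*√4326 (H = √(-155736) = 6*I*√4326 ≈ 394.63*I)
√(H - 441489) = √(6*I*√4326 - 441489) = √(-441489 + 6*I*√4326)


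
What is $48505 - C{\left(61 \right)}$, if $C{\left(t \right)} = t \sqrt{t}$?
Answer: $48505 - 61 \sqrt{61} \approx 48029.0$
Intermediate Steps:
$C{\left(t \right)} = t^{\frac{3}{2}}$
$48505 - C{\left(61 \right)} = 48505 - 61^{\frac{3}{2}} = 48505 - 61 \sqrt{61}$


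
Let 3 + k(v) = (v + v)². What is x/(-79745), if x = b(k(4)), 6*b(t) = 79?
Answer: -79/478470 ≈ -0.00016511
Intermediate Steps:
k(v) = -3 + 4*v² (k(v) = -3 + (v + v)² = -3 + (2*v)² = -3 + 4*v²)
b(t) = 79/6 (b(t) = (⅙)*79 = 79/6)
x = 79/6 ≈ 13.167
x/(-79745) = (79/6)/(-79745) = (79/6)*(-1/79745) = -79/478470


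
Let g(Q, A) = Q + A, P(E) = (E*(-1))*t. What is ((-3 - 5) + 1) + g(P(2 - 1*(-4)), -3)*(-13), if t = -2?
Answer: -124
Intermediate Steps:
P(E) = 2*E (P(E) = (E*(-1))*(-2) = -E*(-2) = 2*E)
g(Q, A) = A + Q
((-3 - 5) + 1) + g(P(2 - 1*(-4)), -3)*(-13) = ((-3 - 5) + 1) + (-3 + 2*(2 - 1*(-4)))*(-13) = (-8 + 1) + (-3 + 2*(2 + 4))*(-13) = -7 + (-3 + 2*6)*(-13) = -7 + (-3 + 12)*(-13) = -7 + 9*(-13) = -7 - 117 = -124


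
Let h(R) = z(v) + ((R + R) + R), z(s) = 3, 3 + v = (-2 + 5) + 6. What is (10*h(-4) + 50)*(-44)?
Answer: 1760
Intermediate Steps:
v = 6 (v = -3 + ((-2 + 5) + 6) = -3 + (3 + 6) = -3 + 9 = 6)
h(R) = 3 + 3*R (h(R) = 3 + ((R + R) + R) = 3 + (2*R + R) = 3 + 3*R)
(10*h(-4) + 50)*(-44) = (10*(3 + 3*(-4)) + 50)*(-44) = (10*(3 - 12) + 50)*(-44) = (10*(-9) + 50)*(-44) = (-90 + 50)*(-44) = -40*(-44) = 1760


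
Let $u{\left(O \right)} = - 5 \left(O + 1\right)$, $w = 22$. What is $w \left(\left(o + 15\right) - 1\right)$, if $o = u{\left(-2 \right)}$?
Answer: $418$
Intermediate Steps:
$u{\left(O \right)} = -5 - 5 O$ ($u{\left(O \right)} = - 5 \left(1 + O\right) = -5 - 5 O$)
$o = 5$ ($o = -5 - -10 = -5 + 10 = 5$)
$w \left(\left(o + 15\right) - 1\right) = 22 \left(\left(5 + 15\right) - 1\right) = 22 \left(20 - 1\right) = 22 \cdot 19 = 418$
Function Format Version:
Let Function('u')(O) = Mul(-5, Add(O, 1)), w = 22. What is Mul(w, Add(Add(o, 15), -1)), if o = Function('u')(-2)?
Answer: 418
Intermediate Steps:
Function('u')(O) = Add(-5, Mul(-5, O)) (Function('u')(O) = Mul(-5, Add(1, O)) = Add(-5, Mul(-5, O)))
o = 5 (o = Add(-5, Mul(-5, -2)) = Add(-5, 10) = 5)
Mul(w, Add(Add(o, 15), -1)) = Mul(22, Add(Add(5, 15), -1)) = Mul(22, Add(20, -1)) = Mul(22, 19) = 418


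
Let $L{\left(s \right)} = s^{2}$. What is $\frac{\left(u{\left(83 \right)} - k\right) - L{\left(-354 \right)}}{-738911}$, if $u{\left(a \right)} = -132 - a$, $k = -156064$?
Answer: $- \frac{30533}{738911} \approx -0.041322$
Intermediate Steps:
$\frac{\left(u{\left(83 \right)} - k\right) - L{\left(-354 \right)}}{-738911} = \frac{\left(\left(-132 - 83\right) - -156064\right) - \left(-354\right)^{2}}{-738911} = \left(\left(\left(-132 - 83\right) + 156064\right) - 125316\right) \left(- \frac{1}{738911}\right) = \left(\left(-215 + 156064\right) - 125316\right) \left(- \frac{1}{738911}\right) = \left(155849 - 125316\right) \left(- \frac{1}{738911}\right) = 30533 \left(- \frac{1}{738911}\right) = - \frac{30533}{738911}$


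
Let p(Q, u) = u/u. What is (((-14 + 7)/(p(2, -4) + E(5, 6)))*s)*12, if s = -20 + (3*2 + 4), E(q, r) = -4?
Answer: -280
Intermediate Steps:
p(Q, u) = 1
s = -10 (s = -20 + (6 + 4) = -20 + 10 = -10)
(((-14 + 7)/(p(2, -4) + E(5, 6)))*s)*12 = (((-14 + 7)/(1 - 4))*(-10))*12 = (-7/(-3)*(-10))*12 = (-7*(-⅓)*(-10))*12 = ((7/3)*(-10))*12 = -70/3*12 = -280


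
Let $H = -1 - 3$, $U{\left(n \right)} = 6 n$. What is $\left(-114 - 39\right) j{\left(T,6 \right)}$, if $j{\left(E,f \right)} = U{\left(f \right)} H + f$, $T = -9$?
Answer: $21114$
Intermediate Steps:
$H = -4$
$j{\left(E,f \right)} = - 23 f$ ($j{\left(E,f \right)} = 6 f \left(-4\right) + f = - 24 f + f = - 23 f$)
$\left(-114 - 39\right) j{\left(T,6 \right)} = \left(-114 - 39\right) \left(\left(-23\right) 6\right) = \left(-153\right) \left(-138\right) = 21114$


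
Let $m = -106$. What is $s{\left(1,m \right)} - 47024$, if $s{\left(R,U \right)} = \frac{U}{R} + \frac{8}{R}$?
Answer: $-47122$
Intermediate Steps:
$s{\left(R,U \right)} = \frac{8}{R} + \frac{U}{R}$
$s{\left(1,m \right)} - 47024 = \frac{8 - 106}{1} - 47024 = 1 \left(-98\right) - 47024 = -98 - 47024 = -47122$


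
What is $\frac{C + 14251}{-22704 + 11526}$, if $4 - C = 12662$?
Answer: $- \frac{59}{414} \approx -0.14251$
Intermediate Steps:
$C = -12658$ ($C = 4 - 12662 = -12658$)
$\frac{C + 14251}{-22704 + 11526} = \frac{-12658 + 14251}{-22704 + 11526} = \frac{1593}{-11178} = 1593 \left(- \frac{1}{11178}\right) = - \frac{59}{414}$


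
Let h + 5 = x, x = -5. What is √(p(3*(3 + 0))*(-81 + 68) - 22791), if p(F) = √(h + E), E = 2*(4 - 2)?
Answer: √(-22791 - 13*I*√6) ≈ 0.105 - 150.97*I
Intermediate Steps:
h = -10 (h = -5 - 5 = -10)
E = 4 (E = 2*2 = 4)
p(F) = I*√6 (p(F) = √(-10 + 4) = √(-6) = I*√6)
√(p(3*(3 + 0))*(-81 + 68) - 22791) = √((I*√6)*(-81 + 68) - 22791) = √((I*√6)*(-13) - 22791) = √(-13*I*√6 - 22791) = √(-22791 - 13*I*√6)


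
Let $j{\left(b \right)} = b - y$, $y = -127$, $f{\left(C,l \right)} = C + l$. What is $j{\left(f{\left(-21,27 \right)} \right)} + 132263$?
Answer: $132396$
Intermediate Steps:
$j{\left(b \right)} = 127 + b$ ($j{\left(b \right)} = b - -127 = b + 127 = 127 + b$)
$j{\left(f{\left(-21,27 \right)} \right)} + 132263 = \left(127 + \left(-21 + 27\right)\right) + 132263 = \left(127 + 6\right) + 132263 = 133 + 132263 = 132396$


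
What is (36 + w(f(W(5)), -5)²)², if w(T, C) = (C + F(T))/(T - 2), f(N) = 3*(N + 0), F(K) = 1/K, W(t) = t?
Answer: 1888909389376/1445900625 ≈ 1306.4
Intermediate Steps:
f(N) = 3*N
w(T, C) = (C + 1/T)/(-2 + T) (w(T, C) = (C + 1/T)/(T - 2) = (C + 1/T)/(-2 + T))
(36 + w(f(W(5)), -5)²)² = (36 + ((1 - 15*5)/(((3*5))*(-2 + 3*5)))²)² = (36 + ((1 - 5*15)/(15*(-2 + 15)))²)² = (36 + ((1/15)*(1 - 75)/13)²)² = (36 + ((1/15)*(1/13)*(-74))²)² = (36 + (-74/195)²)² = (36 + 5476/38025)² = (1374376/38025)² = 1888909389376/1445900625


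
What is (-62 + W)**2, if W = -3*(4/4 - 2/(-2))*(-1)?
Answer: 3136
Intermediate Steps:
W = 6 (W = -3*(4*(1/4) - 2*(-1/2))*(-1) = -3*(1 + 1)*(-1) = -3*2*(-1) = -6*(-1) = 6)
(-62 + W)**2 = (-62 + 6)**2 = (-56)**2 = 3136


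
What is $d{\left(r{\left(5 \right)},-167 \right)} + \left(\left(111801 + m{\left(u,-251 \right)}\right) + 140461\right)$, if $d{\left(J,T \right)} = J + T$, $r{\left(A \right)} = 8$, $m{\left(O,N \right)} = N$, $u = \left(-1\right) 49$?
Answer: $251852$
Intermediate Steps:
$u = -49$
$d{\left(r{\left(5 \right)},-167 \right)} + \left(\left(111801 + m{\left(u,-251 \right)}\right) + 140461\right) = \left(8 - 167\right) + \left(\left(111801 - 251\right) + 140461\right) = -159 + \left(111550 + 140461\right) = -159 + 252011 = 251852$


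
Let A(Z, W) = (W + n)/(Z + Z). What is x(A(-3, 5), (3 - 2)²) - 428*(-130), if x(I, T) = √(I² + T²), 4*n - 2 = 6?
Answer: 55640 + √85/6 ≈ 55642.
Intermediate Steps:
n = 2 (n = ½ + (¼)*6 = ½ + 3/2 = 2)
A(Z, W) = (2 + W)/(2*Z) (A(Z, W) = (W + 2)/(Z + Z) = (2 + W)/((2*Z)) = (2 + W)*(1/(2*Z)) = (2 + W)/(2*Z))
x(A(-3, 5), (3 - 2)²) - 428*(-130) = √(((½)*(2 + 5)/(-3))² + ((3 - 2)²)²) - 428*(-130) = √(((½)*(-⅓)*7)² + (1²)²) + 55640 = √((-7/6)² + 1²) + 55640 = √(49/36 + 1) + 55640 = √(85/36) + 55640 = √85/6 + 55640 = 55640 + √85/6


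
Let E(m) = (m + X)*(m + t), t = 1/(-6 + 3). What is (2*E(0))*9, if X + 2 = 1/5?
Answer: 54/5 ≈ 10.800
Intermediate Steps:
X = -9/5 (X = -2 + 1/5 = -2 + ⅕ = -9/5 ≈ -1.8000)
t = -⅓ (t = 1/(-3) = -⅓ ≈ -0.33333)
E(m) = (-9/5 + m)*(-⅓ + m) (E(m) = (m - 9/5)*(m - ⅓) = (-9/5 + m)*(-⅓ + m))
(2*E(0))*9 = (2*(⅗ + 0² - 32/15*0))*9 = (2*(⅗ + 0 + 0))*9 = (2*(⅗))*9 = (6/5)*9 = 54/5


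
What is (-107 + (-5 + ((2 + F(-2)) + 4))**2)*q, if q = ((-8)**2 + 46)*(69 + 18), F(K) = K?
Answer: -1014420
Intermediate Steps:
q = 9570 (q = (64 + 46)*87 = 110*87 = 9570)
(-107 + (-5 + ((2 + F(-2)) + 4))**2)*q = (-107 + (-5 + ((2 - 2) + 4))**2)*9570 = (-107 + (-5 + (0 + 4))**2)*9570 = (-107 + (-5 + 4)**2)*9570 = (-107 + (-1)**2)*9570 = (-107 + 1)*9570 = -106*9570 = -1014420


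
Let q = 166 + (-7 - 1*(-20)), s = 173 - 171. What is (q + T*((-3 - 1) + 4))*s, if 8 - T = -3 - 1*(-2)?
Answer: 358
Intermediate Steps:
T = 9 (T = 8 - (-3 - 1*(-2)) = 8 - (-3 + 2) = 8 - 1*(-1) = 8 + 1 = 9)
s = 2
q = 179 (q = 166 + (-7 + 20) = 166 + 13 = 179)
(q + T*((-3 - 1) + 4))*s = (179 + 9*((-3 - 1) + 4))*2 = (179 + 9*(-4 + 4))*2 = (179 + 9*0)*2 = (179 + 0)*2 = 179*2 = 358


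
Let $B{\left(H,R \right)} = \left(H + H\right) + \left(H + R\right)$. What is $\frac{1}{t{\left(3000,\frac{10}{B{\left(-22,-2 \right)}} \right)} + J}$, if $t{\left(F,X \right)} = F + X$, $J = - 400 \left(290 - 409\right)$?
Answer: $\frac{34}{1720395} \approx 1.9763 \cdot 10^{-5}$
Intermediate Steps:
$B{\left(H,R \right)} = R + 3 H$ ($B{\left(H,R \right)} = 2 H + \left(H + R\right) = R + 3 H$)
$J = 47600$ ($J = \left(-400\right) \left(-119\right) = 47600$)
$\frac{1}{t{\left(3000,\frac{10}{B{\left(-22,-2 \right)}} \right)} + J} = \frac{1}{\left(3000 + \frac{10}{-2 + 3 \left(-22\right)}\right) + 47600} = \frac{1}{\left(3000 + \frac{10}{-2 - 66}\right) + 47600} = \frac{1}{\left(3000 + \frac{10}{-68}\right) + 47600} = \frac{1}{\left(3000 + 10 \left(- \frac{1}{68}\right)\right) + 47600} = \frac{1}{\left(3000 - \frac{5}{34}\right) + 47600} = \frac{1}{\frac{101995}{34} + 47600} = \frac{1}{\frac{1720395}{34}} = \frac{34}{1720395}$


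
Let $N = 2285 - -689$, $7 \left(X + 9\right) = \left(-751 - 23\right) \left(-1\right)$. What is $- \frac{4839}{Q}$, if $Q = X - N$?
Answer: $\frac{33873}{20107} \approx 1.6846$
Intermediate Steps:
$X = \frac{711}{7}$ ($X = -9 + \frac{\left(-751 - 23\right) \left(-1\right)}{7} = -9 + \frac{\left(-774\right) \left(-1\right)}{7} = -9 + \frac{1}{7} \cdot 774 = -9 + \frac{774}{7} = \frac{711}{7} \approx 101.57$)
$N = 2974$ ($N = 2285 + 689 = 2974$)
$Q = - \frac{20107}{7}$ ($Q = \frac{711}{7} - 2974 = - \frac{20107}{7} \approx -2872.4$)
$- \frac{4839}{Q} = - \frac{4839}{- \frac{20107}{7}} = \left(-4839\right) \left(- \frac{7}{20107}\right) = \frac{33873}{20107}$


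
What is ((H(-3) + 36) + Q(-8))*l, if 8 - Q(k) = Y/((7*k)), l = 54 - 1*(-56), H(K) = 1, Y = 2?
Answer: 69355/14 ≈ 4953.9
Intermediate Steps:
l = 110 (l = 54 + 56 = 110)
Q(k) = 8 - 2/(7*k)
((H(-3) + 36) + Q(-8))*l = ((1 + 36) + (8 - 2/7/(-8)))*110 = (37 + (8 - 2/7*(-⅛)))*110 = (37 + (8 + 1/28))*110 = (37 + 225/28)*110 = (1261/28)*110 = 69355/14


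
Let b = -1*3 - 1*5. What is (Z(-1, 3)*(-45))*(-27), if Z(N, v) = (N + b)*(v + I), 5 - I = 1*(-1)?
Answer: -98415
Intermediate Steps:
I = 6 (I = 5 - (-1) = 5 - 1*(-1) = 5 + 1 = 6)
b = -8 (b = -3 - 5 = -8)
Z(N, v) = (-8 + N)*(6 + v) (Z(N, v) = (N - 8)*(v + 6) = (-8 + N)*(6 + v))
(Z(-1, 3)*(-45))*(-27) = ((-48 - 8*3 + 6*(-1) - 1*3)*(-45))*(-27) = ((-48 - 24 - 6 - 3)*(-45))*(-27) = -81*(-45)*(-27) = 3645*(-27) = -98415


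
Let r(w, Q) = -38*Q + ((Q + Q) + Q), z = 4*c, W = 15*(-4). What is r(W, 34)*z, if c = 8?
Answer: -38080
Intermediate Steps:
W = -60
z = 32 (z = 4*8 = 32)
r(w, Q) = -35*Q (r(w, Q) = -38*Q + (2*Q + Q) = -38*Q + 3*Q = -35*Q)
r(W, 34)*z = -35*34*32 = -1190*32 = -38080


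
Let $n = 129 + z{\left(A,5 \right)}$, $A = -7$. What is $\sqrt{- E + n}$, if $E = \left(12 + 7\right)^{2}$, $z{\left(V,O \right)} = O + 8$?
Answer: $i \sqrt{219} \approx 14.799 i$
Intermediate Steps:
$z{\left(V,O \right)} = 8 + O$
$E = 361$ ($E = 19^{2} = 361$)
$n = 142$ ($n = 129 + \left(8 + 5\right) = 129 + 13 = 142$)
$\sqrt{- E + n} = \sqrt{\left(-1\right) 361 + 142} = \sqrt{-361 + 142} = \sqrt{-219} = i \sqrt{219}$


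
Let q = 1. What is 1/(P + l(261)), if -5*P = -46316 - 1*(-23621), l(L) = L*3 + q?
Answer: 1/5323 ≈ 0.00018786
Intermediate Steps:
l(L) = 1 + 3*L (l(L) = L*3 + 1 = 3*L + 1 = 1 + 3*L)
P = 4539 (P = -(-46316 - 1*(-23621))/5 = -(-46316 + 23621)/5 = -1/5*(-22695) = 4539)
1/(P + l(261)) = 1/(4539 + (1 + 3*261)) = 1/(4539 + (1 + 783)) = 1/(4539 + 784) = 1/5323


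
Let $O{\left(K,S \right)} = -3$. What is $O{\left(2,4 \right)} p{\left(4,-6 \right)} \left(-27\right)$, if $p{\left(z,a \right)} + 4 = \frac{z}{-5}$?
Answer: $- \frac{1944}{5} \approx -388.8$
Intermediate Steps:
$p{\left(z,a \right)} = -4 - \frac{z}{5}$ ($p{\left(z,a \right)} = -4 + \frac{z}{-5} = -4 + z \left(- \frac{1}{5}\right) = -4 - \frac{z}{5}$)
$O{\left(2,4 \right)} p{\left(4,-6 \right)} \left(-27\right) = - 3 \left(-4 - \frac{4}{5}\right) \left(-27\right) = \left(-3\right) \left(- \frac{24}{5}\right) \left(-27\right) = \frac{72}{5} \left(-27\right) = - \frac{1944}{5}$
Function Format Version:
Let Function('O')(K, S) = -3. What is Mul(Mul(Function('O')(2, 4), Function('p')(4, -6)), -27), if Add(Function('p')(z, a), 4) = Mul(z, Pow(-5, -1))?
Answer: Rational(-1944, 5) ≈ -388.80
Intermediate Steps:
Function('p')(z, a) = Add(-4, Mul(Rational(-1, 5), z)) (Function('p')(z, a) = Add(-4, Mul(z, Pow(-5, -1))) = Add(-4, Mul(z, Rational(-1, 5))) = Add(-4, Mul(Rational(-1, 5), z)))
Mul(Mul(Function('O')(2, 4), Function('p')(4, -6)), -27) = Mul(Mul(-3, Add(-4, Mul(Rational(-1, 5), 4))), -27) = Mul(Mul(-3, Add(-4, Rational(-4, 5))), -27) = Mul(Mul(-3, Rational(-24, 5)), -27) = Mul(Rational(72, 5), -27) = Rational(-1944, 5)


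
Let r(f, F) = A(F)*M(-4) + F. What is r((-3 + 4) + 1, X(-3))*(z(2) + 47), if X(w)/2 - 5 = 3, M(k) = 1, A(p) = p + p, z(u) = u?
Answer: 2352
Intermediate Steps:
A(p) = 2*p
X(w) = 16 (X(w) = 10 + 2*3 = 10 + 6 = 16)
r(f, F) = 3*F (r(f, F) = (2*F)*1 + F = 2*F + F = 3*F)
r((-3 + 4) + 1, X(-3))*(z(2) + 47) = (3*16)*(2 + 47) = 48*49 = 2352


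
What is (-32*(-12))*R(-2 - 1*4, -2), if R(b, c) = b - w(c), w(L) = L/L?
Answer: -2688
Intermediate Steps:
w(L) = 1
R(b, c) = -1 + b (R(b, c) = b - 1*1 = b - 1 = -1 + b)
(-32*(-12))*R(-2 - 1*4, -2) = (-32*(-12))*(-1 + (-2 - 1*4)) = 384*(-1 + (-2 - 4)) = 384*(-1 - 6) = 384*(-7) = -2688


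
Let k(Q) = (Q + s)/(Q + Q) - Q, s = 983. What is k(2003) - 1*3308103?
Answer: -6630140825/2003 ≈ -3.3101e+6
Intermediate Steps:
k(Q) = -Q + (983 + Q)/(2*Q) (k(Q) = (Q + 983)/(Q + Q) - Q = (983 + Q)/((2*Q)) - Q = (983 + Q)*(1/(2*Q)) - Q = (983 + Q)/(2*Q) - Q = -Q + (983 + Q)/(2*Q))
k(2003) - 1*3308103 = (1/2 - 1*2003 + (983/2)/2003) - 1*3308103 = (1/2 - 2003 + (983/2)*(1/2003)) - 3308103 = (1/2 - 2003 + 983/4006) - 3308103 = -4010516/2003 - 3308103 = -6630140825/2003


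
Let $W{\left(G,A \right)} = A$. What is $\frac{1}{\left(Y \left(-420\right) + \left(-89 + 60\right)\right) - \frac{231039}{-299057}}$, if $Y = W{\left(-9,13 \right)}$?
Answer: $- \frac{299057}{1641292834} \approx -0.00018221$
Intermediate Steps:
$Y = 13$
$\frac{1}{\left(Y \left(-420\right) + \left(-89 + 60\right)\right) - \frac{231039}{-299057}} = \frac{1}{\left(13 \left(-420\right) + \left(-89 + 60\right)\right) - \frac{231039}{-299057}} = \frac{1}{\left(-5460 - 29\right) - - \frac{231039}{299057}} = \frac{1}{-5489 + \frac{231039}{299057}} = \frac{1}{- \frac{1641292834}{299057}} = - \frac{299057}{1641292834}$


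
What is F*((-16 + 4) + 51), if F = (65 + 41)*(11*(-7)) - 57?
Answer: -320541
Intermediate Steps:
F = -8219 (F = 106*(-77) - 57 = -8162 - 57 = -8219)
F*((-16 + 4) + 51) = -8219*((-16 + 4) + 51) = -8219*(-12 + 51) = -8219*39 = -320541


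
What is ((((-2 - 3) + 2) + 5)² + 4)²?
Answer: 64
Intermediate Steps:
((((-2 - 3) + 2) + 5)² + 4)² = (((-5 + 2) + 5)² + 4)² = ((-3 + 5)² + 4)² = (2² + 4)² = (4 + 4)² = 8² = 64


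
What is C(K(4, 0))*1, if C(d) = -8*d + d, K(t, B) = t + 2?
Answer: -42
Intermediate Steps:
K(t, B) = 2 + t
C(d) = -7*d
C(K(4, 0))*1 = -7*(2 + 4)*1 = -7*6*1 = -42*1 = -42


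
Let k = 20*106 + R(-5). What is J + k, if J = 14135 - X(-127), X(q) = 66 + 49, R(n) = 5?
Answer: 16145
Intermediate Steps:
X(q) = 115
k = 2125 (k = 20*106 + 5 = 2120 + 5 = 2125)
J = 14020 (J = 14135 - 1*115 = 14135 - 115 = 14020)
J + k = 14020 + 2125 = 16145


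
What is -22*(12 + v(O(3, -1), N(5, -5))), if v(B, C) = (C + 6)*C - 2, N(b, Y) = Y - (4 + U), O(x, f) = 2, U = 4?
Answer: -2222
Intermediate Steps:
N(b, Y) = -8 + Y (N(b, Y) = Y - (4 + 4) = Y - 1*8 = Y - 8 = -8 + Y)
v(B, C) = -2 + C*(6 + C) (v(B, C) = (6 + C)*C - 2 = C*(6 + C) - 2 = -2 + C*(6 + C))
-22*(12 + v(O(3, -1), N(5, -5))) = -22*(12 + (-2 + (-8 - 5)² + 6*(-8 - 5))) = -22*(12 + (-2 + (-13)² + 6*(-13))) = -22*(12 + (-2 + 169 - 78)) = -22*(12 + 89) = -22*101 = -2222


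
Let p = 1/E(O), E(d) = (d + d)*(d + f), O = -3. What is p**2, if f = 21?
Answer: 1/11664 ≈ 8.5734e-5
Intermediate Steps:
E(d) = 2*d*(21 + d) (E(d) = (d + d)*(d + 21) = (2*d)*(21 + d) = 2*d*(21 + d))
p = -1/108 (p = 1/(2*(-3)*(21 - 3)) = 1/(2*(-3)*18) = 1/(-108) = -1/108 ≈ -0.0092593)
p**2 = (-1/108)**2 = 1/11664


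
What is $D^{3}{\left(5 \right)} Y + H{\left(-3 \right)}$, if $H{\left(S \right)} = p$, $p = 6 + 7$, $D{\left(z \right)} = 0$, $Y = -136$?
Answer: $13$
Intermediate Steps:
$p = 13$
$H{\left(S \right)} = 13$
$D^{3}{\left(5 \right)} Y + H{\left(-3 \right)} = 0^{3} \left(-136\right) + 13 = 0 \left(-136\right) + 13 = 0 + 13 = 13$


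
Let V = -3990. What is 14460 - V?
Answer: 18450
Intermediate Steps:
14460 - V = 14460 - 1*(-3990) = 14460 + 3990 = 18450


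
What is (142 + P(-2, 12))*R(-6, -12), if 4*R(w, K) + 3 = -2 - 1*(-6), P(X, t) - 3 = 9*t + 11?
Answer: 66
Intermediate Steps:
P(X, t) = 14 + 9*t (P(X, t) = 3 + (9*t + 11) = 3 + (11 + 9*t) = 14 + 9*t)
R(w, K) = ¼ (R(w, K) = -¾ + (-2 - 1*(-6))/4 = -¾ + (-2 + 6)/4 = -¾ + (¼)*4 = -¾ + 1 = ¼)
(142 + P(-2, 12))*R(-6, -12) = (142 + (14 + 9*12))*(¼) = (142 + (14 + 108))*(¼) = (142 + 122)*(¼) = 264*(¼) = 66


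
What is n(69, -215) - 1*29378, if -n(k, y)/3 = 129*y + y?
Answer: 54472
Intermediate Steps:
n(k, y) = -390*y (n(k, y) = -3*(129*y + y) = -390*y)
n(69, -215) - 1*29378 = -390*(-215) - 1*29378 = 83850 - 29378 = 54472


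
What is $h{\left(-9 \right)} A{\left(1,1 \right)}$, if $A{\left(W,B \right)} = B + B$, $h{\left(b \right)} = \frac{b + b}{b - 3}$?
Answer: $3$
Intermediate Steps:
$h{\left(b \right)} = \frac{2 b}{-3 + b}$
$A{\left(W,B \right)} = 2 B$
$h{\left(-9 \right)} A{\left(1,1 \right)} = 2 \left(-9\right) \frac{1}{-3 - 9} \cdot 2 \cdot 1 = 2 \left(-9\right) \frac{1}{-12} \cdot 2 = 2 \left(-9\right) \left(- \frac{1}{12}\right) 2 = \frac{3}{2} \cdot 2 = 3$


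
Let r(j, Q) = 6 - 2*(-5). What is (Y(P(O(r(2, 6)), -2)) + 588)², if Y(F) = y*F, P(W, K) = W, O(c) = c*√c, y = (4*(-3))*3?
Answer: 2944656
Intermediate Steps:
y = -36 (y = -12*3 = -36)
r(j, Q) = 16 (r(j, Q) = 6 + 10 = 16)
O(c) = c^(3/2)
Y(F) = -36*F
(Y(P(O(r(2, 6)), -2)) + 588)² = (-36*16^(3/2) + 588)² = (-36*64 + 588)² = (-2304 + 588)² = (-1716)² = 2944656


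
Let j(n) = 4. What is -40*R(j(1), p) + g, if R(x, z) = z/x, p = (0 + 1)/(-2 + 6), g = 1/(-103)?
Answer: -517/206 ≈ -2.5097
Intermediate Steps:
g = -1/103 ≈ -0.0097087
p = ¼ (p = 1/4 = 1*(¼) = ¼ ≈ 0.25000)
-40*R(j(1), p) + g = -10/4 - 1/103 = -40*1/16 - 1/103 = -5/2 - 1/103 = -517/206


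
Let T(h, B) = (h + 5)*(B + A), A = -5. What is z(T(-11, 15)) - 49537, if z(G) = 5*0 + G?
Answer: -49597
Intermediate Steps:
T(h, B) = (-5 + B)*(5 + h) (T(h, B) = (h + 5)*(B - 5) = (5 + h)*(-5 + B) = (-5 + B)*(5 + h))
z(G) = G (z(G) = 0 + G = G)
z(T(-11, 15)) - 49537 = (-25 - 5*(-11) + 5*15 + 15*(-11)) - 49537 = (-25 + 55 + 75 - 165) - 49537 = -60 - 49537 = -49597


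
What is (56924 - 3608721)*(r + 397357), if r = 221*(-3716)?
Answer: 1505532160563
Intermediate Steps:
r = -821236
(56924 - 3608721)*(r + 397357) = (56924 - 3608721)*(-821236 + 397357) = -3551797*(-423879) = 1505532160563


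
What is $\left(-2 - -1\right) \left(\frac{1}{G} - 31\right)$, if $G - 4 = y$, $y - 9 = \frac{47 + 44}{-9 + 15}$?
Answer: $\frac{5233}{169} \approx 30.965$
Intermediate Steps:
$y = \frac{145}{6}$ ($y = 9 + \frac{47 + 44}{-9 + 15} = 9 + \frac{91}{6} = \frac{145}{6} \approx 24.167$)
$G = \frac{169}{6}$ ($G = 4 + \frac{145}{6} = \frac{169}{6} \approx 28.167$)
$\left(-2 - -1\right) \left(\frac{1}{G} - 31\right) = \left(-2 - -1\right) \left(\frac{1}{\frac{169}{6}} - 31\right) = \left(-2 + 1\right) \left(\frac{6}{169} - 31\right) = \left(-1\right) \left(- \frac{5233}{169}\right) = \frac{5233}{169}$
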